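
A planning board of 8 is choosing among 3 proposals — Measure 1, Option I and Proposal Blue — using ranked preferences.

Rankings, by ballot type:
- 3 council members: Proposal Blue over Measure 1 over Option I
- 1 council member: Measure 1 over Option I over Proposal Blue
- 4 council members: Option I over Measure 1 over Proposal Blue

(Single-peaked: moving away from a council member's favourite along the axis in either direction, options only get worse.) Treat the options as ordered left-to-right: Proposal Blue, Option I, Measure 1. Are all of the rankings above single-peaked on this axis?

Axis positions: Proposal Blue=1, Option I=2, Measure 1=3.
Ballot type 1: ranking walks positions 1-3-2; Measure 1 is ranked above Option I even though Option I lies between Measure 1 and the peak Proposal Blue on the axis — preferences dip and rise again. Not single-peaked.
Ballot type 2 (peak Measure 1 at position 3): ranking walks positions 3-2-1, expanding outward from the peak — single-peaked.
Ballot type 3 (peak Option I at position 2): ranking walks positions 2-3-1, expanding outward from the peak — single-peaked.
Ballot type 1 violates single-peakedness, so the profile is not single-peaked on this axis.

no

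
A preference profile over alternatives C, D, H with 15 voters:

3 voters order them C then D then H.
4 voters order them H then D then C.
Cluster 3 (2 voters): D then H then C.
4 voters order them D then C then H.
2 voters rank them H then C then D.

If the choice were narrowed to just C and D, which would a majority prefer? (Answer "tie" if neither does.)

D

Ballots ranking C above D: 3 + 2 = 5.
Ballots ranking D above C: 15 − 5 = 10.
D wins the head-to-head 10–5.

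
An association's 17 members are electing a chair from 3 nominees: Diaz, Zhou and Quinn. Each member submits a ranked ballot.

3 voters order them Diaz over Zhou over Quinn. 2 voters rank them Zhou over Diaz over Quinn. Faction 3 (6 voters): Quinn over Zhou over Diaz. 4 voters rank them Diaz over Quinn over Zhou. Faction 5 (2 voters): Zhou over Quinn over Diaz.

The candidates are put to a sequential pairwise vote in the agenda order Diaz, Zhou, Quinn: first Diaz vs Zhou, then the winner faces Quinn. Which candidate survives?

Quinn

Round 1: Diaz vs Zhou — 7–10, Zhou advances.
Round 2: Zhou vs Quinn — 7–10, Quinn advances.
Quinn survives the agenda.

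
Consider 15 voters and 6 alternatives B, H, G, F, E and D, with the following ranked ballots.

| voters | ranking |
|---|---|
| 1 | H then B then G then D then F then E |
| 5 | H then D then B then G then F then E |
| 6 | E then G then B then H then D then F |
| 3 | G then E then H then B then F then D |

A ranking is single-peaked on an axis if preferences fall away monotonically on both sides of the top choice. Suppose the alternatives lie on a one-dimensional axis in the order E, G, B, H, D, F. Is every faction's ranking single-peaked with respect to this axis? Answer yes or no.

no

Axis positions: E=1, G=2, B=3, H=4, D=5, F=6.
Faction 1 (peak H at position 4): ranking walks positions 4-3-2-5-6-1, expanding outward from the peak — single-peaked.
Faction 2 (peak H at position 4): ranking walks positions 4-5-3-2-6-1, expanding outward from the peak — single-peaked.
Faction 3 (peak E at position 1): ranking walks positions 1-2-3-4-5-6, expanding outward from the peak — single-peaked.
Faction 4: ranking walks positions 2-1-4-3-6-5; H is ranked above B even though B lies between H and the peak G on the axis — preferences dip and rise again. Not single-peaked.
Faction 4 violates single-peakedness, so the profile is not single-peaked on this axis.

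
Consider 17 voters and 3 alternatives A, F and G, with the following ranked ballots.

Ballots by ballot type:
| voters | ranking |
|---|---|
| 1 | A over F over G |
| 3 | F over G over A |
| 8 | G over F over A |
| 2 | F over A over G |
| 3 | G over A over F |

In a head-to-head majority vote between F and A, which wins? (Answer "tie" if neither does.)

F

Ballots ranking F above A: 3 + 8 + 2 = 13.
Ballots ranking A above F: 17 − 13 = 4.
F wins the head-to-head 13–4.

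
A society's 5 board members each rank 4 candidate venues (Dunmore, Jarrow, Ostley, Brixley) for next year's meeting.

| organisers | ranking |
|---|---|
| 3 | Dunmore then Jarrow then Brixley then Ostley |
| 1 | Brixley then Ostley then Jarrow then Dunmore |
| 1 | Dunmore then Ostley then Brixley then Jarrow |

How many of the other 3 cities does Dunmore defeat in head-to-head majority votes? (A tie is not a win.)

3

Dunmore against each rival (5 organisers):
Dunmore–Jarrow: Dunmore 4–1.
Dunmore vs Ostley: Dunmore preferred on 3+1 = 4 ballots; Dunmore wins 4–1.
Dunmore vs Brixley: Dunmore, 4–1.
Dunmore beats Jarrow, Ostley, Brixley — 3 pairwise wins.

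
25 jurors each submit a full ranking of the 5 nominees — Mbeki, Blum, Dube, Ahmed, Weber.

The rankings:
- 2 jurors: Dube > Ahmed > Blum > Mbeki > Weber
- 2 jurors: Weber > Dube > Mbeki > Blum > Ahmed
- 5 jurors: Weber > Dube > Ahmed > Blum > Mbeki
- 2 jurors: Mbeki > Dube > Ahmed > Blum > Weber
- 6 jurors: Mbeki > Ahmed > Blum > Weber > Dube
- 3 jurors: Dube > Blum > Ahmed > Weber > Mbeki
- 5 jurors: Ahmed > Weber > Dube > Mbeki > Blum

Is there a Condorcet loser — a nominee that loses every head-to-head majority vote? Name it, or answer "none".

Pairwise majorities:
Mbeki–Blum: Mbeki 15–10.
Mbeki–Dube: Dube 17–8.
Mbeki vs Ahmed: Mbeki preferred on 2+2+6 = 10 ballots; Ahmed wins 15–10.
Mbeki–Weber: Weber 15–10.
Blum vs Dube: Blum is ranked higher on 6 ballots, Dube on 19. Dube wins 19–6.
Blum vs Ahmed: Ahmed, 20–5.
Blum vs Weber: Blum, 13–12.
Dube vs Ahmed: Dube is ranked higher on 2+2+5+2+3 = 14 ballots, Ahmed on 11. Dube wins 14–11.
Dube–Weber: Weber 18–7.
Ahmed vs Weber: Ahmed preferred on 2+2+6+3+5 = 18 ballots; Ahmed wins 18–7.
Every nominee wins at least one matchup (Mbeki beats Blum; Blum beats Weber; Dube beats Mbeki; Ahmed beats Mbeki; Weber beats Mbeki), so there is no Condorcet loser.

none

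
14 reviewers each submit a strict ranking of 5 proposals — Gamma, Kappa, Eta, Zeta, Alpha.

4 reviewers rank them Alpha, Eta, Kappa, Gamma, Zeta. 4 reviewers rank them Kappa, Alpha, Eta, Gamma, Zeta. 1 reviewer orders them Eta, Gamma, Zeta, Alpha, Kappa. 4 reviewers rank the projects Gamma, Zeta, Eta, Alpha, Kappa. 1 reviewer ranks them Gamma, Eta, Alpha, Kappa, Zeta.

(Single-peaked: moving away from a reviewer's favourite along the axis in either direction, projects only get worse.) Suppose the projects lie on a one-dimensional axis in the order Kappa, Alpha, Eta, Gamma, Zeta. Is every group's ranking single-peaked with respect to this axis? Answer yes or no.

yes

Axis positions: Kappa=1, Alpha=2, Eta=3, Gamma=4, Zeta=5.
Group 1 (peak Alpha at position 2): ranking walks positions 2-3-1-4-5, expanding outward from the peak — single-peaked.
Group 2 (peak Kappa at position 1): ranking walks positions 1-2-3-4-5, expanding outward from the peak — single-peaked.
Group 3 (peak Eta at position 3): ranking walks positions 3-4-5-2-1, expanding outward from the peak — single-peaked.
Group 4 (peak Gamma at position 4): ranking walks positions 4-5-3-2-1, expanding outward from the peak — single-peaked.
Group 5 (peak Gamma at position 4): ranking walks positions 4-3-2-1-5, expanding outward from the peak — single-peaked.
Every ranking is single-peaked on this axis.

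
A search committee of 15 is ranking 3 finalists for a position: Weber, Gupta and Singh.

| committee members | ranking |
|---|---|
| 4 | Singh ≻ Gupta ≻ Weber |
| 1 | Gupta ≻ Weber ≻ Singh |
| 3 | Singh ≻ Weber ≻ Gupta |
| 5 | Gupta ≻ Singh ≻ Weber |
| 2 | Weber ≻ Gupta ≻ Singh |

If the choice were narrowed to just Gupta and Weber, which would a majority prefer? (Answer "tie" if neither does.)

Ballots ranking Gupta above Weber: 4 + 1 + 5 = 10.
Ballots ranking Weber above Gupta: 15 − 10 = 5.
Gupta wins the head-to-head 10–5.

Gupta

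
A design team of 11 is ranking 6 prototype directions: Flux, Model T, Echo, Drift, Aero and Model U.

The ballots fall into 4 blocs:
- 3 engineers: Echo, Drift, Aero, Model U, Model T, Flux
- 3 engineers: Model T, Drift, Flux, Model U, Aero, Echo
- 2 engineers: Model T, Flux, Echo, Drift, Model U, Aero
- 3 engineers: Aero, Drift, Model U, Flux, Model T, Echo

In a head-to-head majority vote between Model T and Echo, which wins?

Ballots ranking Model T above Echo: 3 + 2 + 3 = 8.
Ballots ranking Echo above Model T: 11 − 8 = 3.
Model T wins the head-to-head 8–3.

Model T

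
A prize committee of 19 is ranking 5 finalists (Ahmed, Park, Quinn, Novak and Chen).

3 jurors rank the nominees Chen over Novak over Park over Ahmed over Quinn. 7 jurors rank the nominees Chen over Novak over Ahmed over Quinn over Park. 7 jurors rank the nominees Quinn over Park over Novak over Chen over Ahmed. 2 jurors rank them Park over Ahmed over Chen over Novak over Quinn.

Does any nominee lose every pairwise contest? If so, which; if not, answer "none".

none

Pairwise majorities:
Ahmed vs Park: Ahmed preferred on 7 ballots; Park wins 12–7.
Ahmed vs Quinn: 3+7+2 = 12 for Ahmed, 7 for Quinn — Ahmed by 12–7.
Ahmed vs Novak: Novak wins 17–2.
Ahmed vs Chen: Chen, 17–2.
Park–Quinn: Quinn 14–5.
Park vs Novak: 9 to 10, Novak.
Park vs Chen: Chen, 10–9.
Quinn vs Novak: 7 to 12, Novak.
Quinn–Chen: Chen 12–7.
Novak vs Chen: Novak is ranked higher on 7 ballots, Chen on 12. Chen wins 12–7.
Each nominee has at least one pairwise win (Ahmed beats Quinn; Park beats Ahmed; Quinn beats Park; Novak beats Ahmed; Chen beats Ahmed) — no Condorcet loser.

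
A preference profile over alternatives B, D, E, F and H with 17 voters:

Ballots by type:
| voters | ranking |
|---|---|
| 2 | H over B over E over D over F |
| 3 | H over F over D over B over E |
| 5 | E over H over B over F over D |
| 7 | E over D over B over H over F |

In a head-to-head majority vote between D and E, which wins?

Ballots ranking D above E: 3.
Ballots ranking E above D: 17 − 3 = 14.
E wins the head-to-head 14–3.

E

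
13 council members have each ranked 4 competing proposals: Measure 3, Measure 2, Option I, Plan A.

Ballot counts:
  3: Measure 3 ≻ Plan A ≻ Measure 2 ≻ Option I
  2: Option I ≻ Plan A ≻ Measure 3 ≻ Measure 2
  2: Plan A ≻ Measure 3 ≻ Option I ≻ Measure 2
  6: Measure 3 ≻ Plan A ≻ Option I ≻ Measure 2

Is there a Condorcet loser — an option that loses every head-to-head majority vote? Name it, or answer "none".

Pairwise majorities:
Measure 3 vs Measure 2: Measure 3 preferred on 3+2+2+6 = 13 ballots; Measure 3 wins 13–0.
Measure 3 vs Option I: Measure 3, 11–2.
Measure 3–Plan A: Measure 3 9–4.
Measure 2–Option I: Option I 10–3.
Measure 2 vs Plan A: Plan A, 13–0.
Option I vs Plan A: Option I preferred on 2 ballots; Plan A wins 11–2.
Only Measure 2 has no wins; Measure 2 is the Condorcet loser.

Measure 2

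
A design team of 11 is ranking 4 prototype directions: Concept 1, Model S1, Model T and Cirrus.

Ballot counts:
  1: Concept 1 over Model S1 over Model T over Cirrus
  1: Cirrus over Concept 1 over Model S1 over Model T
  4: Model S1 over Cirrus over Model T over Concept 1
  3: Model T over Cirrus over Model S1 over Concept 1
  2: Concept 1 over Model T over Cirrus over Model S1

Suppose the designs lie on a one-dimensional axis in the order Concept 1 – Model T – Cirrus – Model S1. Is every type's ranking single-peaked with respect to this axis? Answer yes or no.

no

Axis positions: Concept 1=1, Model T=2, Cirrus=3, Model S1=4.
Type 1: ranking walks positions 1-4-2-3; Model S1 is ranked above Model T even though Model T lies between Model S1 and the peak Concept 1 on the axis — preferences dip and rise again. Not single-peaked.
Type 2: ranking walks positions 3-1-4-2; Concept 1 is ranked above Model T even though Model T lies between Concept 1 and the peak Cirrus on the axis — preferences dip and rise again. Not single-peaked.
Type 3 (peak Model S1 at position 4): ranking walks positions 4-3-2-1, expanding outward from the peak — single-peaked.
Type 4 (peak Model T at position 2): ranking walks positions 2-3-4-1, expanding outward from the peak — single-peaked.
Type 5 (peak Concept 1 at position 1): ranking walks positions 1-2-3-4, expanding outward from the peak — single-peaked.
Type 1 violates single-peakedness, so the profile is not single-peaked on this axis.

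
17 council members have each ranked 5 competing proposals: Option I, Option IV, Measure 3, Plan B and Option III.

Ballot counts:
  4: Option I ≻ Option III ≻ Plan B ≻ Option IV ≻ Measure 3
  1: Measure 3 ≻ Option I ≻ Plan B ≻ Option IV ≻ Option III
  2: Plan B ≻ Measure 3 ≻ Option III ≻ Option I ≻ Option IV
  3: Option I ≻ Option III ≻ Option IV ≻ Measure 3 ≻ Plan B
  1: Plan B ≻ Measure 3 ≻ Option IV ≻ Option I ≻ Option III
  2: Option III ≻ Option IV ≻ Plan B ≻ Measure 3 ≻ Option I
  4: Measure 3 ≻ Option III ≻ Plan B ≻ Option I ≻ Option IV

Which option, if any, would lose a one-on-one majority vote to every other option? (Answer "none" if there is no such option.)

none

Head-to-head results (17 council members):
Option I vs Option IV: Option I is ranked higher on 4+1+2+3+4 = 14 ballots, Option IV on 3. Option I wins 14–3.
Option I vs Measure 3: 7 to 10, Measure 3.
Option I–Plan B: Plan B 9–8.
Option I vs Option III: 4+1+3+1 = 9 for Option I, 8 for Option III — Option I by 9–8.
Option IV vs Measure 3: Option IV wins 9–8.
Option IV vs Plan B: Option IV is ranked higher on 3+2 = 5 ballots, Plan B on 12. Plan B wins 12–5.
Option IV vs Option III: Option IV preferred on 1+1 = 2 ballots; Option III wins 15–2.
Measure 3 vs Plan B: Measure 3 preferred on 1+3+4 = 8 ballots; Plan B wins 9–8.
Measure 3 vs Option III: 8 to 9, Option III.
Plan B vs Option III: 4 to 13, Option III.
No option is winless: Option I beats Option IV; Option IV beats Measure 3; Measure 3 beats Option I; Plan B beats Option I; Option III beats Option IV. There is no Condorcet loser.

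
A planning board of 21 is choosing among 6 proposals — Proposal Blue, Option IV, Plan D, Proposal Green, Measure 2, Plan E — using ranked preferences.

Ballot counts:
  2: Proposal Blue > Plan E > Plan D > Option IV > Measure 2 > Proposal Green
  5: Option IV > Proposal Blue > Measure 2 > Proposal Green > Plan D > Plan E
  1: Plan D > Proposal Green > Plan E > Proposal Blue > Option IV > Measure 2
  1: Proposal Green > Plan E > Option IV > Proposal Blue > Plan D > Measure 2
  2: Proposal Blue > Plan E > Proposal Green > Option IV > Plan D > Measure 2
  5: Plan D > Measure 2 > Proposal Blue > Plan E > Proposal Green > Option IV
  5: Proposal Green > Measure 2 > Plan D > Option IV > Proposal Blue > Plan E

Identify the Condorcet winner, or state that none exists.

none

Pairwise majorities:
Proposal Blue vs Option IV: Proposal Blue is ranked higher on 2+1+2+5 = 10 ballots, Option IV on 11. Option IV wins 11–10.
Proposal Blue vs Plan D: 2+5+1+2 = 10 for Proposal Blue, 11 for Plan D — Plan D by 11–10.
Proposal Blue vs Proposal Green: 2+5+2+5 = 14 for Proposal Blue, 7 for Proposal Green — Proposal Blue by 14–7.
Proposal Blue vs Measure 2: Proposal Blue is ranked higher on 2+5+1+1+2 = 11 ballots, Measure 2 on 10. Proposal Blue wins 11–10.
Proposal Blue vs Plan E: Proposal Blue preferred on 2+5+2+5+5 = 19 ballots; Proposal Blue wins 19–2.
Option IV vs Plan D: Plan D wins 13–8.
Option IV vs Proposal Green: Proposal Green wins 14–7.
Option IV vs Measure 2: Option IV, 11–10.
Option IV vs Plan E: Plan E wins 11–10.
Plan D vs Proposal Green: Proposal Green wins 13–8.
Plan D vs Measure 2: Plan D preferred on 2+1+1+2+5 = 11 ballots; Plan D wins 11–10.
Plan D vs Plan E: Plan D, 16–5.
Proposal Green vs Measure 2: Proposal Green preferred on 1+1+2+5 = 9 ballots; Measure 2 wins 12–9.
Proposal Green vs Plan E: Proposal Green preferred on 5+1+1+5 = 12 ballots; Proposal Green wins 12–9.
Measure 2 vs Plan E: 15 to 6, Measure 2.
Each option drops at least one matchup (Proposal Blue loses to Option IV; Option IV loses to Plan D; Plan D loses to Proposal Green; Proposal Green loses to Proposal Blue; Measure 2 loses to Proposal Blue; Plan E loses to Proposal Blue); the cycle Proposal Blue beats Proposal Green beats Option IV beats Proposal Blue rules out a Condorcet winner.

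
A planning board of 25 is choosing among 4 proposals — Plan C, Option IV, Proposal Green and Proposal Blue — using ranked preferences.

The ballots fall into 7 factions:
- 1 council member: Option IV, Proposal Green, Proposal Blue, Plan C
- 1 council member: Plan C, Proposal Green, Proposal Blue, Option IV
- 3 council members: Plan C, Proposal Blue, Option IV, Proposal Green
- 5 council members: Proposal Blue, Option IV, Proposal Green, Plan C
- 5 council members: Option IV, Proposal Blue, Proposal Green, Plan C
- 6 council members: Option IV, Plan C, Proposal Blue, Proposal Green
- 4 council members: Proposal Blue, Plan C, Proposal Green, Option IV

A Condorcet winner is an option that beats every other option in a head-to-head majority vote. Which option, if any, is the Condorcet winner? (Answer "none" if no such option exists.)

Proposal Blue

Check each pair by majority over 25 ballots:
Plan C vs Option IV: 8 to 17, Option IV.
Plan C vs Proposal Green: 14 to 11, Plan C.
Plan C vs Proposal Blue: 1+3+6 = 10 for Plan C, 15 for Proposal Blue — Proposal Blue by 15–10.
Option IV vs Proposal Green: 1+3+5+5+6 = 20 for Option IV, 5 for Proposal Green — Option IV by 20–5.
Option IV vs Proposal Blue: Option IV preferred on 1+5+6 = 12 ballots; Proposal Blue wins 13–12.
Proposal Green vs Proposal Blue: 2 to 23, Proposal Blue.
Only Proposal Blue has no losses; Proposal Blue is the Condorcet winner.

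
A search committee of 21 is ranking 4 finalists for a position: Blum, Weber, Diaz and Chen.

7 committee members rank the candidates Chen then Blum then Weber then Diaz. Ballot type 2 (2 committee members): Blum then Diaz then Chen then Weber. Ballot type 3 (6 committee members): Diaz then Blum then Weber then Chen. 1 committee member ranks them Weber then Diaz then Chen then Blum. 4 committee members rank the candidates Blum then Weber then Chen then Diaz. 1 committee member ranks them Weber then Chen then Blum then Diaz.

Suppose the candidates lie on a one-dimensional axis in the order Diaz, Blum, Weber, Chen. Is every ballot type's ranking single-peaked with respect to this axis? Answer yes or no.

no

Axis positions: Diaz=1, Blum=2, Weber=3, Chen=4.
Ballot type 1: ranking walks positions 4-2-3-1; Blum is ranked above Weber even though Weber lies between Blum and the peak Chen on the axis — preferences dip and rise again. Not single-peaked.
Ballot type 2: ranking walks positions 2-1-4-3; Chen is ranked above Weber even though Weber lies between Chen and the peak Blum on the axis — preferences dip and rise again. Not single-peaked.
Ballot type 3 (peak Diaz at position 1): ranking walks positions 1-2-3-4, expanding outward from the peak — single-peaked.
Ballot type 4: ranking walks positions 3-1-4-2; Diaz is ranked above Blum even though Blum lies between Diaz and the peak Weber on the axis — preferences dip and rise again. Not single-peaked.
Ballot type 5 (peak Blum at position 2): ranking walks positions 2-3-4-1, expanding outward from the peak — single-peaked.
Ballot type 6 (peak Weber at position 3): ranking walks positions 3-4-2-1, expanding outward from the peak — single-peaked.
Ballot type 1 violates single-peakedness, so the profile is not single-peaked on this axis.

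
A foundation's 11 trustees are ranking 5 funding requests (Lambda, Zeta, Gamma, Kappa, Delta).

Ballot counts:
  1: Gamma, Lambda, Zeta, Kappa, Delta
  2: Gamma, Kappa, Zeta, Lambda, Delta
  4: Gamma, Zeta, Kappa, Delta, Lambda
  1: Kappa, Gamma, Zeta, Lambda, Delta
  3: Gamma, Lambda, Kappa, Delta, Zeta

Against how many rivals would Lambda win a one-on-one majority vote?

1

Lambda against each rival (11 reviewers):
Lambda vs Zeta: 1+3 = 4 for Lambda, 7 for Zeta — Zeta by 7–4.
Lambda vs Gamma: 0 for Lambda, 11 for Gamma — Gamma by 11–0.
Lambda vs Kappa: Lambda is ranked higher on 1+3 = 4 ballots, Kappa on 7. Kappa wins 7–4.
Lambda vs Delta: 1+2+1+3 = 7 for Lambda, 4 for Delta — Lambda by 7–4.
Lambda beats Delta; loses to Zeta, Gamma, Kappa — 1 pairwise win.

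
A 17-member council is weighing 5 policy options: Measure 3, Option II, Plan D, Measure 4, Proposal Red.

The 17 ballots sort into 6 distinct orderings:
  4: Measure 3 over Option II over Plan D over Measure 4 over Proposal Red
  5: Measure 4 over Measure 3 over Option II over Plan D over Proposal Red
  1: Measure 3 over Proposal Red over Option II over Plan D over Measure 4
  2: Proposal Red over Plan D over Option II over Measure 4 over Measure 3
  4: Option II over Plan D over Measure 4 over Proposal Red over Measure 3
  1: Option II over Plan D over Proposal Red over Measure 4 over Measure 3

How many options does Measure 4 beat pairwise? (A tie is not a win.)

Measure 4 against each rival (17 council members):
Measure 4 vs Measure 3: Measure 4, 12–5.
Measure 4 vs Option II: Measure 4 preferred on 5 ballots; Option II wins 12–5.
Measure 4 vs Plan D: Measure 4 is ranked higher on 5 ballots, Plan D on 12. Plan D wins 12–5.
Measure 4–Proposal Red: Measure 4 13–4.
Measure 4 beats Measure 3, Proposal Red; loses to Option II, Plan D — 2 pairwise wins.

2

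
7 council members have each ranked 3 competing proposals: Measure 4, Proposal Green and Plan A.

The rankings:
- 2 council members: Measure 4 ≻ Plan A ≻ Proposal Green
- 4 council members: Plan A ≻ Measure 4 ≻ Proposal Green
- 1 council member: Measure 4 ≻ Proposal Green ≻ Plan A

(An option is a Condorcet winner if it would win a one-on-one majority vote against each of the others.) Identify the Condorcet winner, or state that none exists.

Pairwise majorities:
Measure 4 vs Proposal Green: Measure 4 is ranked higher on 2+4+1 = 7 ballots, Proposal Green on 0. Measure 4 wins 7–0.
Measure 4 vs Plan A: 2+1 = 3 for Measure 4, 4 for Plan A — Plan A by 4–3.
Proposal Green vs Plan A: Proposal Green is ranked higher on 1 ballot, Plan A on 6. Plan A wins 6–1.
Plan A beats each of Measure 4, Proposal Green — Plan A is the Condorcet winner.

Plan A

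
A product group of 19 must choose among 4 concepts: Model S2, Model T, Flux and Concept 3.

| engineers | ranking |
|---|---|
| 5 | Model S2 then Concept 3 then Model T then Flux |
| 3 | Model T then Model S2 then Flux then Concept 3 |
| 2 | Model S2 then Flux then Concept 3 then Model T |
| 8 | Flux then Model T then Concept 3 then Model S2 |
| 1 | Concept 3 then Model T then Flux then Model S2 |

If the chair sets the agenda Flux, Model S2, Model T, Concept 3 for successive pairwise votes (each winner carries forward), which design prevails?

Model T

Round 1: Flux vs Model S2 — 9–10, Model S2 advances.
Round 2: Model S2 vs Model T — 7–12, Model T advances.
Round 3: Model T vs Concept 3 — 11–8, Model T advances.
The agenda winner is Model T.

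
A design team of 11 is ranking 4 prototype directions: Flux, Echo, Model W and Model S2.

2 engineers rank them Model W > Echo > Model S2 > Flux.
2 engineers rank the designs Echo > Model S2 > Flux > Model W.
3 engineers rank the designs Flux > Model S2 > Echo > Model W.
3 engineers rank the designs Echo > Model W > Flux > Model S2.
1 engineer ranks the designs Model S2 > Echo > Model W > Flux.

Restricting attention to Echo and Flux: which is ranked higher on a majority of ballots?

Ballots ranking Echo above Flux: 2 + 2 + 3 + 1 = 8.
Ballots ranking Flux above Echo: 11 − 8 = 3.
Echo wins the head-to-head 8–3.

Echo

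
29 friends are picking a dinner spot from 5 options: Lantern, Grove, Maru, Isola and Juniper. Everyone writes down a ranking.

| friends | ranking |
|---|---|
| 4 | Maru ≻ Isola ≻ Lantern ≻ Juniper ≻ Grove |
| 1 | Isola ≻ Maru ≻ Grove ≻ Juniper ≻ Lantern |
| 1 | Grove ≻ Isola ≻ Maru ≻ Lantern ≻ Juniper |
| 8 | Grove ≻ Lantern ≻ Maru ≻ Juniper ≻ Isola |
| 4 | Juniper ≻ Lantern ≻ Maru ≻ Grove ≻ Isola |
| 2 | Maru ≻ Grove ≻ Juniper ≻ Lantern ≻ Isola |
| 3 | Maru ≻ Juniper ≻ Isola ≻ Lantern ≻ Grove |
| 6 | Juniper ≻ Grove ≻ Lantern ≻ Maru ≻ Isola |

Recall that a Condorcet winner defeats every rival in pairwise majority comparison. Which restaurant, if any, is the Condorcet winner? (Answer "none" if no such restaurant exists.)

Head-to-head results (29 friends):
Lantern vs Grove: Lantern preferred on 4+4+3 = 11 ballots; Grove wins 18–11.
Lantern vs Maru: Lantern is ranked higher on 8+4+6 = 18 ballots, Maru on 11. Lantern wins 18–11.
Lantern vs Isola: Lantern wins 20–9.
Lantern vs Juniper: Lantern is ranked higher on 4+1+8 = 13 ballots, Juniper on 16. Juniper wins 16–13.
Grove vs Maru: Grove is ranked higher on 1+8+6 = 15 ballots, Maru on 14. Grove wins 15–14.
Grove vs Isola: 21 to 8, Grove.
Grove vs Juniper: Grove preferred on 1+1+8+2 = 12 ballots; Juniper wins 17–12.
Maru–Isola: Maru 27–2.
Maru vs Juniper: Maru wins 19–10.
Isola vs Juniper: 6 to 23, Juniper.
No restaurant is unbeaten: Lantern loses to Grove; Grove loses to Juniper; Maru loses to Lantern; Isola loses to Lantern; Juniper loses to Maru. In particular Lantern > Maru > Juniper > Lantern is a majority cycle — no Condorcet winner exists.

none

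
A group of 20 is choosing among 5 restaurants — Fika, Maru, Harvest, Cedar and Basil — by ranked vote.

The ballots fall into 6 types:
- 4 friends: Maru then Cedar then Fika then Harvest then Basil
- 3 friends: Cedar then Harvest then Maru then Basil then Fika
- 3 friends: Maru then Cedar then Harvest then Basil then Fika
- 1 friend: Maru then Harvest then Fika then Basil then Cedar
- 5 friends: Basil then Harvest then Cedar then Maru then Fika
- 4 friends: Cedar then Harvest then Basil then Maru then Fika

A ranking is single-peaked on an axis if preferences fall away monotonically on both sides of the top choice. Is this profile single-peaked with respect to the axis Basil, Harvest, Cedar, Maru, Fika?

no

Axis positions: Basil=1, Harvest=2, Cedar=3, Maru=4, Fika=5.
Type 1 (peak Maru at position 4): ranking walks positions 4-3-5-2-1, expanding outward from the peak — single-peaked.
Type 2 (peak Cedar at position 3): ranking walks positions 3-2-4-1-5, expanding outward from the peak — single-peaked.
Type 3 (peak Maru at position 4): ranking walks positions 4-3-2-1-5, expanding outward from the peak — single-peaked.
Type 4: ranking walks positions 4-2-5-1-3; Harvest is ranked above Cedar even though Cedar lies between Harvest and the peak Maru on the axis — preferences dip and rise again. Not single-peaked.
Type 5 (peak Basil at position 1): ranking walks positions 1-2-3-4-5, expanding outward from the peak — single-peaked.
Type 6 (peak Cedar at position 3): ranking walks positions 3-2-1-4-5, expanding outward from the peak — single-peaked.
Type 4 violates single-peakedness, so the profile is not single-peaked on this axis.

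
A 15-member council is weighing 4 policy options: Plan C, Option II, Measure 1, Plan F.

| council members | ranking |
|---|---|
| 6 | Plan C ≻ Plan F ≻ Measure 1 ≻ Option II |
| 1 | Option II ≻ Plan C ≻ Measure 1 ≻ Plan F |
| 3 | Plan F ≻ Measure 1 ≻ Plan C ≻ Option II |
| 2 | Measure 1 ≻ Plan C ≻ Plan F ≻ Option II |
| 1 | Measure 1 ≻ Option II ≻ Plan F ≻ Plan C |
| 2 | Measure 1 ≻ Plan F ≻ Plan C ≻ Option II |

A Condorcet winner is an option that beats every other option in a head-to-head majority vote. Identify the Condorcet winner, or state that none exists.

Pairwise majorities:
Plan C vs Option II: 13 to 2, Plan C.
Plan C vs Measure 1: 7 to 8, Measure 1.
Plan C vs Plan F: Plan C is ranked higher on 6+1+2 = 9 ballots, Plan F on 6. Plan C wins 9–6.
Option II vs Measure 1: Option II is ranked higher on 1 ballot, Measure 1 on 14. Measure 1 wins 14–1.
Option II vs Plan F: Option II is ranked higher on 1+1 = 2 ballots, Plan F on 13. Plan F wins 13–2.
Measure 1 vs Plan F: Measure 1 preferred on 1+2+1+2 = 6 ballots; Plan F wins 9–6.
Each option drops at least one matchup (Plan C loses to Measure 1; Option II loses to Plan C; Measure 1 loses to Plan F; Plan F loses to Plan C); the cycle Plan C beats Plan F beats Measure 1 beats Plan C rules out a Condorcet winner.

none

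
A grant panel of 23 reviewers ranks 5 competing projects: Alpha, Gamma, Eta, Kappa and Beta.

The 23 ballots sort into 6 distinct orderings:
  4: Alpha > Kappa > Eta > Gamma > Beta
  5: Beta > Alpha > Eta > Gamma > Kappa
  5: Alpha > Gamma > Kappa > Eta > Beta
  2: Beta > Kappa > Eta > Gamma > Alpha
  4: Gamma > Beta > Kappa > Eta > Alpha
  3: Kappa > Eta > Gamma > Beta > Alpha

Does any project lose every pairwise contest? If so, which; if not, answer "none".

Pairwise majorities:
Alpha–Gamma: Alpha 14–9.
Alpha–Eta: Alpha 14–9.
Alpha vs Kappa: Alpha preferred on 4+5+5 = 14 ballots; Alpha wins 14–9.
Alpha–Beta: Beta 14–9.
Gamma vs Eta: 9 to 14, Eta.
Gamma vs Kappa: Gamma, 14–9.
Gamma vs Beta: Gamma is ranked higher on 4+5+4+3 = 16 ballots, Beta on 7. Gamma wins 16–7.
Eta vs Kappa: 5 for Eta, 18 for Kappa — Kappa by 18–5.
Eta vs Beta: Eta, 12–11.
Kappa vs Beta: Kappa, 12–11.
Every project wins at least one matchup (Alpha beats Gamma; Gamma beats Kappa; Eta beats Gamma; Kappa beats Eta; Beta beats Alpha), so there is no Condorcet loser.

none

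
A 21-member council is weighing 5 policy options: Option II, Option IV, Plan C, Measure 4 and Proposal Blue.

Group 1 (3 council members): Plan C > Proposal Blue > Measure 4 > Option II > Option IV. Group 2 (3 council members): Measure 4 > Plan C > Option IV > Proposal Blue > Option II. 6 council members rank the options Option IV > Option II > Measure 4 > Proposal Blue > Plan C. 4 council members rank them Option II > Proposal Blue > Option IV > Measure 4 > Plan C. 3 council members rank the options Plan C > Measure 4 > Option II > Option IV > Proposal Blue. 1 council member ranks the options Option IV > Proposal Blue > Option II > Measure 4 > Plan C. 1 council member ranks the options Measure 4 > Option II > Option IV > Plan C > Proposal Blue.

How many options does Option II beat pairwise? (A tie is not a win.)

4

Option II against each rival (21 council members):
Option II vs Option IV: 3+4+3+1 = 11 for Option II, 10 for Option IV — Option II by 11–10.
Option II vs Plan C: 12 to 9, Option II.
Option II–Measure 4: Option II 11–10.
Option II vs Proposal Blue: Option II wins 14–7.
Option II beats Option IV, Plan C, Measure 4, Proposal Blue — 4 pairwise wins.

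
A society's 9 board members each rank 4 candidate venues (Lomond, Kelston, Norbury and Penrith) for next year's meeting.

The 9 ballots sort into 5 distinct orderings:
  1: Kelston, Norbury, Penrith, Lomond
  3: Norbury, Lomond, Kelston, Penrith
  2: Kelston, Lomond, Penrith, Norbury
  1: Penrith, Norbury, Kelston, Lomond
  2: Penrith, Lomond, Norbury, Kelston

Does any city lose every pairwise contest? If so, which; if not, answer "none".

Head-to-head results (9 organisers):
Lomond vs Kelston: 5 to 4, Lomond.
Lomond vs Norbury: Norbury wins 5–4.
Lomond–Penrith: Lomond 5–4.
Kelston vs Norbury: Norbury wins 6–3.
Kelston vs Penrith: 6 to 3, Kelston.
Norbury vs Penrith: 1+3 = 4 for Norbury, 5 for Penrith — Penrith by 5–4.
Every city wins at least one matchup (Lomond beats Kelston; Kelston beats Penrith; Norbury beats Lomond; Penrith beats Norbury), so there is no Condorcet loser.

none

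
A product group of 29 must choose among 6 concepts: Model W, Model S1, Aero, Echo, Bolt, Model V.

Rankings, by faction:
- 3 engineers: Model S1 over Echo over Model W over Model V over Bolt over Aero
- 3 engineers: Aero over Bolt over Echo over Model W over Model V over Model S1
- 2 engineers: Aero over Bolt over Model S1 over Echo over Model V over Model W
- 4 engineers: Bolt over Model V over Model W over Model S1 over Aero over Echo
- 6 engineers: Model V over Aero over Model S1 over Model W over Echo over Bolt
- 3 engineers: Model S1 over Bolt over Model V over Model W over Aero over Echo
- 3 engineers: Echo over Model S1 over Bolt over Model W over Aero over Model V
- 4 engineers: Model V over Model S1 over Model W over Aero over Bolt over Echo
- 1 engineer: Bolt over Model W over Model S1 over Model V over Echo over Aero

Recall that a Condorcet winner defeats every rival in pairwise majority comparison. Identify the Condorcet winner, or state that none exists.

none

Check each pair by majority over 29 ballots:
Model W vs Model S1: Model W preferred on 3+4+1 = 8 ballots; Model S1 wins 21–8.
Model W vs Aero: 3+4+3+3+4+1 = 18 for Model W, 11 for Aero — Model W by 18–11.
Model W–Echo: Model W 18–11.
Model W vs Bolt: Bolt, 16–13.
Model W vs Model V: Model W preferred on 3+3+3+1 = 10 ballots; Model V wins 19–10.
Model S1 vs Aero: Model S1 wins 18–11.
Model S1 vs Echo: Model S1 preferred on 23 ballots; Model S1 wins 23–6.
Model S1 vs Bolt: 19 to 10, Model S1.
Model S1–Model V: Model V 17–12.
Aero vs Echo: Aero, 22–7.
Aero vs Bolt: Aero wins 15–14.
Aero vs Model V: Aero preferred on 3+2+3 = 8 ballots; Model V wins 21–8.
Echo vs Bolt: 12 to 17, Bolt.
Echo vs Model V: Echo preferred on 3+3+2+3 = 11 ballots; Model V wins 18–11.
Bolt vs Model V: Bolt, 16–13.
Each design drops at least one matchup (Model W loses to Model S1; Model S1 loses to Model V; Aero loses to Model W; Echo loses to Model W; Bolt loses to Model S1; Model V loses to Bolt); the cycle Model W beats Aero beats Bolt beats Model W rules out a Condorcet winner.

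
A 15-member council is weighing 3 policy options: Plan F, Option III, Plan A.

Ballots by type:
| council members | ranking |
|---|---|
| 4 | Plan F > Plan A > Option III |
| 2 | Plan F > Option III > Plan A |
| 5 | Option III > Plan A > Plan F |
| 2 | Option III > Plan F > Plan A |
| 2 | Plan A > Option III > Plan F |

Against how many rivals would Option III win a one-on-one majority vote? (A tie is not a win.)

Option III against each rival (15 council members):
Option III vs Plan F: 9 to 6, Option III.
Option III vs Plan A: Option III, 9–6.
Option III beats Plan F, Plan A — 2 pairwise wins.

2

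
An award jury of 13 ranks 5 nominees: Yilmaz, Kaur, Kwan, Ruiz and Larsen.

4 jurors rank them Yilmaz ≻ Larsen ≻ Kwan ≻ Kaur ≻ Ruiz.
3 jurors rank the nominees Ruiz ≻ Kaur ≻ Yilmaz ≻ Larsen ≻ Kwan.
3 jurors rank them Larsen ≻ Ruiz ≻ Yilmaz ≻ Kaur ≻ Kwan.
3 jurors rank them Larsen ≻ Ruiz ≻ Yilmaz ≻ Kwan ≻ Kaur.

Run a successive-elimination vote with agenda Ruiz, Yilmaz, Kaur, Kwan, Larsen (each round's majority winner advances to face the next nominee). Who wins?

Larsen

Round 1: Ruiz vs Yilmaz — 9–4, Ruiz advances.
Round 2: Ruiz vs Kaur — 9–4, Ruiz advances.
Round 3: Ruiz vs Kwan — 9–4, Ruiz advances.
Round 4: Ruiz vs Larsen — 3–10, Larsen advances.
The agenda winner is Larsen.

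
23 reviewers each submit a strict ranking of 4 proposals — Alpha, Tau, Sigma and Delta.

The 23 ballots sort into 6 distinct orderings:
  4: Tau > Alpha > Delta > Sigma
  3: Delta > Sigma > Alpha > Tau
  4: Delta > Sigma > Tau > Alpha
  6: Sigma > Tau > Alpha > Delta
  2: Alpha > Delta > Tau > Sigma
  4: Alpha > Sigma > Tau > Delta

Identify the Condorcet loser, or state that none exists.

none

Head-to-head results (23 reviewers):
Alpha vs Tau: Alpha preferred on 3+2+4 = 9 ballots; Tau wins 14–9.
Alpha vs Sigma: Alpha preferred on 4+2+4 = 10 ballots; Sigma wins 13–10.
Alpha vs Delta: 16 to 7, Alpha.
Tau vs Sigma: Tau preferred on 4+2 = 6 ballots; Sigma wins 17–6.
Tau vs Delta: Tau, 14–9.
Sigma vs Delta: Delta wins 13–10.
Every project wins at least one matchup (Alpha beats Delta; Tau beats Alpha; Sigma beats Alpha; Delta beats Sigma), so there is no Condorcet loser.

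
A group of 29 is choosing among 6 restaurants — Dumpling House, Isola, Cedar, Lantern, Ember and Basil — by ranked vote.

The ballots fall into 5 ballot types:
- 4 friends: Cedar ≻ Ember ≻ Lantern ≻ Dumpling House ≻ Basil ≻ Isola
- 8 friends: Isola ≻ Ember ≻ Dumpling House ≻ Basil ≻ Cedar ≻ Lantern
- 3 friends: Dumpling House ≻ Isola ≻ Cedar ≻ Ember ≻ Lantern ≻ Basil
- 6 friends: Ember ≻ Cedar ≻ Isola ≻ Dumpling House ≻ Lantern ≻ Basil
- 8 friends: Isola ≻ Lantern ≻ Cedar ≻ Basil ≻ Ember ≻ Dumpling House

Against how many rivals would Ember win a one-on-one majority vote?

3

Ember against each rival (29 friends):
Ember vs Dumpling House: 26 to 3, Ember.
Ember vs Isola: Isola, 19–10.
Ember vs Cedar: Ember preferred on 8+6 = 14 ballots; Cedar wins 15–14.
Ember vs Lantern: Ember preferred on 4+8+3+6 = 21 ballots; Ember wins 21–8.
Ember vs Basil: Ember preferred on 4+8+3+6 = 21 ballots; Ember wins 21–8.
Ember beats Dumpling House, Lantern, Basil; loses to Isola, Cedar — 3 pairwise wins.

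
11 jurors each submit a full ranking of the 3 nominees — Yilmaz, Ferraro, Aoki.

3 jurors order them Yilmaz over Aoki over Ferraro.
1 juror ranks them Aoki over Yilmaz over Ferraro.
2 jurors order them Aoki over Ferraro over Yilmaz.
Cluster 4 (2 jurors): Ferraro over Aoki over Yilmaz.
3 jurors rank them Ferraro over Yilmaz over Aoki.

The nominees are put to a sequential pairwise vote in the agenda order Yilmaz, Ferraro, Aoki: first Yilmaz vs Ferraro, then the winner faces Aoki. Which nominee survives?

Aoki

Round 1: Yilmaz vs Ferraro — 4–7, Ferraro advances.
Round 2: Ferraro vs Aoki — 5–6, Aoki advances.
Aoki survives the agenda.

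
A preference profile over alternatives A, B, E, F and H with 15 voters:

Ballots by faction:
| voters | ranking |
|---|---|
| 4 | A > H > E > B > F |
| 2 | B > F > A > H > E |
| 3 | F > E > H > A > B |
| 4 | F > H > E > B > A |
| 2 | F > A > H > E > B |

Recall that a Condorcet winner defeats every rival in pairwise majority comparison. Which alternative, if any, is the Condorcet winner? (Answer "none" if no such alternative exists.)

F

Pairwise majorities:
A vs B: 4+3+2 = 9 for A, 6 for B — A by 9–6.
A vs E: A preferred on 4+2+2 = 8 ballots; A wins 8–7.
A vs F: F wins 11–4.
A vs H: A, 8–7.
B vs E: E wins 13–2.
B vs F: F wins 9–6.
B vs H: H wins 13–2.
E vs F: 4 for E, 11 for F — F by 11–4.
E vs H: 3 for E, 12 for H — H by 12–3.
F vs H: 11 to 4, F.
F defeats every rival head-to-head and is the Condorcet winner.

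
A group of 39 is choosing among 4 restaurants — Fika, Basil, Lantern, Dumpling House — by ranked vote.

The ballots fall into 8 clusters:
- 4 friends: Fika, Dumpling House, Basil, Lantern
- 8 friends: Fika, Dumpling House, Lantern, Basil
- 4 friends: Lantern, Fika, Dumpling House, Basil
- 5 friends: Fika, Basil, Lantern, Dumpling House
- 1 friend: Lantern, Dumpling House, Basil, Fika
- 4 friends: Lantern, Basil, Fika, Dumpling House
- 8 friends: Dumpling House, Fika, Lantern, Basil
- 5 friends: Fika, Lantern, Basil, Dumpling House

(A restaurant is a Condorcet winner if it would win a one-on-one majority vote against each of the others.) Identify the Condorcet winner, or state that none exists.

Head-to-head results (39 friends):
Fika–Basil: Fika 34–5.
Fika vs Lantern: 30 to 9, Fika.
Fika vs Dumpling House: Fika, 30–9.
Basil vs Lantern: Basil preferred on 4+5 = 9 ballots; Lantern wins 30–9.
Basil vs Dumpling House: Basil preferred on 5+4+5 = 14 ballots; Dumpling House wins 25–14.
Lantern vs Dumpling House: Dumpling House, 20–19.
Fika wins every pairwise contest, so Fika is the Condorcet winner.

Fika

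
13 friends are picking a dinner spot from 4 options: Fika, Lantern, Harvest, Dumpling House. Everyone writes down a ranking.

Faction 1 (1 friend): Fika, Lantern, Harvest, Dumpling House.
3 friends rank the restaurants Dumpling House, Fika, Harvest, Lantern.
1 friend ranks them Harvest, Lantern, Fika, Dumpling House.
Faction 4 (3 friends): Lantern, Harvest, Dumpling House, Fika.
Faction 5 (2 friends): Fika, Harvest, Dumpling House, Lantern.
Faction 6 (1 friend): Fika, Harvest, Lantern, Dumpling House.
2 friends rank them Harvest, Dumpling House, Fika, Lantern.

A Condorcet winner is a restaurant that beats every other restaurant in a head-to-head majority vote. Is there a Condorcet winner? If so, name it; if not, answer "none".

none

Head-to-head results (13 friends):
Fika vs Lantern: Fika preferred on 1+3+2+1+2 = 9 ballots; Fika wins 9–4.
Fika vs Harvest: Fika preferred on 1+3+2+1 = 7 ballots; Fika wins 7–6.
Fika vs Dumpling House: 1+1+2+1 = 5 for Fika, 8 for Dumpling House — Dumpling House by 8–5.
Lantern vs Harvest: Lantern preferred on 1+3 = 4 ballots; Harvest wins 9–4.
Lantern vs Dumpling House: Lantern preferred on 1+1+3+1 = 6 ballots; Dumpling House wins 7–6.
Harvest vs Dumpling House: Harvest is ranked higher on 1+1+3+2+1+2 = 10 ballots, Dumpling House on 3. Harvest wins 10–3.
Every restaurant loses at least once (Fika loses to Dumpling House; Lantern loses to Fika; Harvest loses to Fika; Dumpling House loses to Harvest). The majority relation contains the cycle Fika beats Harvest beats Dumpling House beats Fika, so there is no Condorcet winner.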